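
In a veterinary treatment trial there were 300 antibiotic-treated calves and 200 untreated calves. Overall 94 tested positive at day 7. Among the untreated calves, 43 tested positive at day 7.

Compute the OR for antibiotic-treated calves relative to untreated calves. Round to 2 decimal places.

antibiotic-treated calves with the outcome: 94 − 43 = 51
antibiotic-treated calves without the outcome: 300 − 51 = 249
untreated calves without the outcome: 200 − 43 = 157
OR = (51 × 157) / (249 × 43) = 8007/10707 ≈ 0.75

OR: 0.75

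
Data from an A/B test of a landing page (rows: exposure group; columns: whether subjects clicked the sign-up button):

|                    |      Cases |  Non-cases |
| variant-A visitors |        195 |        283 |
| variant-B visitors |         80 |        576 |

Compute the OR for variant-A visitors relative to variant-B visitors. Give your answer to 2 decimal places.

OR = (195 × 576) / (283 × 80) = 112320/22640 ≈ 4.96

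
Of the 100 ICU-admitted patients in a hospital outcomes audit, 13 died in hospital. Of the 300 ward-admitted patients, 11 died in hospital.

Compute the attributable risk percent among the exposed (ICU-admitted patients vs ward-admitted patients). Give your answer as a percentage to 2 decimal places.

risk, ICU-admitted patients = 13/100 = 0.13000
risk, ward-admitted patients = 11/300 = 0.03667
AR% = (0.13000 − 0.03667) / 0.13000 = 0.7179 → 71.79%

71.79%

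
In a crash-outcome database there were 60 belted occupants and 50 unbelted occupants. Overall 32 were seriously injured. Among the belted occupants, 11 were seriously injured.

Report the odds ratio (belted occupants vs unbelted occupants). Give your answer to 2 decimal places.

0.31

belted occupants without the outcome: 60 − 11 = 49
unbelted occupants with the outcome: 32 − 11 = 21
unbelted occupants without the outcome: 50 − 21 = 29
OR = (11 × 29) / (49 × 21) = 319/1029 ≈ 0.31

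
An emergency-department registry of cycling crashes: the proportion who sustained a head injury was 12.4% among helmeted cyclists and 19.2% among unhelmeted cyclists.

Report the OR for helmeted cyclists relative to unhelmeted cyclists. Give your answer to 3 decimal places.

odds, helmeted cyclists = 0.1240/0.8760 = 0.1416
odds, unhelmeted cyclists = 0.1920/0.8080 = 0.2376
OR = 0.1416 / 0.2376 = 0.596

0.596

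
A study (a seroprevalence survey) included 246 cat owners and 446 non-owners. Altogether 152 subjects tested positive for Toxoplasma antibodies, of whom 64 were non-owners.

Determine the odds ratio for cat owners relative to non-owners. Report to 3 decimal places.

OR: 3.324

cat owners with the outcome: 152 − 64 = 88
cat owners without the outcome: 246 − 88 = 158
non-owners without the outcome: 446 − 64 = 382
OR = (88 × 382) / (158 × 64) = 33616/10112 ≈ 3.324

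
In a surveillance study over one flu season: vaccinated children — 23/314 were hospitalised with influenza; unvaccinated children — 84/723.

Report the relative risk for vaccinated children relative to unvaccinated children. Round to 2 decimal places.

RR = 0.63

risk, vaccinated children = 23/314 = 0.0732
risk, unvaccinated children = 84/723 = 0.1162
RR = 0.0732 / 0.1162 = 0.63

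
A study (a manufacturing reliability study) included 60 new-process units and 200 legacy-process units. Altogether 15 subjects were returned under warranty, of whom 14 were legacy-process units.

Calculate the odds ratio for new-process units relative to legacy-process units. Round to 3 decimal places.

new-process units with the outcome: 15 − 14 = 1
new-process units without the outcome: 60 − 1 = 59
legacy-process units without the outcome: 200 − 14 = 186
OR = (1 × 186) / (59 × 14) = 186/826 ≈ 0.225

0.225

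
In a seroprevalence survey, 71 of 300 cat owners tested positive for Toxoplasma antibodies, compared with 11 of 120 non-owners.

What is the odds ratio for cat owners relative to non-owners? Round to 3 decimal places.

OR = (71 × 109) / (229 × 11) = 7739/2519 ≈ 3.072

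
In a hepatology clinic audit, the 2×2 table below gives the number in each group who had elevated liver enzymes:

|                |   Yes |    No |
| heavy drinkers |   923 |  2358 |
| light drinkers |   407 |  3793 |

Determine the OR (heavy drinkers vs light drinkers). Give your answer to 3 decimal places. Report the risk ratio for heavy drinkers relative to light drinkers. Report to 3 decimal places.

OR = (923 × 3793) / (2358 × 407) = 3500939/959706 ≈ 3.648
risk, heavy drinkers = 923/3281 = 0.2813
risk, light drinkers = 407/4200 = 0.0969
RR = 0.2813 / 0.0969 = 2.903

OR = 3.648; RR = 2.903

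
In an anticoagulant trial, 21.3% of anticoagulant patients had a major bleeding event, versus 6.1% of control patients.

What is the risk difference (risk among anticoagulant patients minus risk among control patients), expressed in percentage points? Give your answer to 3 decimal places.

15.200

risk difference = 0.2130 − 0.0610 = 0.1520 → 15.200 percentage points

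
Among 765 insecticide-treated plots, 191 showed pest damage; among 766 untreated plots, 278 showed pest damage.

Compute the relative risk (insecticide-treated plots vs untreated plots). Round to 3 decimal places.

risk, insecticide-treated plots = 191/765 = 0.2497
risk, untreated plots = 278/766 = 0.3629
RR = 0.2497 / 0.3629 = 0.688

RR ≈ 0.688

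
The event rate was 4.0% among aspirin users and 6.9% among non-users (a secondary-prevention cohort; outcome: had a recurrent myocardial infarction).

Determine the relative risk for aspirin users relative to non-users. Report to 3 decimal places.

RR = 0.04000 / 0.06900 = 0.580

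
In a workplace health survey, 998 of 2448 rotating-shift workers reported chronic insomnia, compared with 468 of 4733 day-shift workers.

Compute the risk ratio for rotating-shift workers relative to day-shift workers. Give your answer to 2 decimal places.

RR ≈ 4.12

risk, rotating-shift workers = 998/2448 = 0.4077
risk, day-shift workers = 468/4733 = 0.0989
RR = 0.4077 / 0.0989 = 4.12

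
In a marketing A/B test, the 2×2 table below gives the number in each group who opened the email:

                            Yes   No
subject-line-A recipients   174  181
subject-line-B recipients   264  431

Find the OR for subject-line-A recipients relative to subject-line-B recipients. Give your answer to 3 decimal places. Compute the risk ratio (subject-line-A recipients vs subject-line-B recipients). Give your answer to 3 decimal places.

OR = (174 × 431) / (181 × 264) = 74994/47784 ≈ 1.569
risk, subject-line-A recipients = 174/355 = 0.4901
risk, subject-line-B recipients = 264/695 = 0.3799
RR = 0.4901 / 0.3799 = 1.290

OR = 1.569; RR = 1.290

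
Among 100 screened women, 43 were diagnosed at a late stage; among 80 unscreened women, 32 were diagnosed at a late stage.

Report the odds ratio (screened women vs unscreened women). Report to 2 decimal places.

OR = (43 × 48) / (57 × 32) = 2064/1824 ≈ 1.13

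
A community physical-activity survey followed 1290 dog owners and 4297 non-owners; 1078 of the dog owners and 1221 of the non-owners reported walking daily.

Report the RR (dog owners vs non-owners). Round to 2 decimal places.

RR ≈ 2.94

risk, dog owners = 1078/1290 = 0.8357
risk, non-owners = 1221/4297 = 0.2842
RR = 0.8357 / 0.2842 = 2.94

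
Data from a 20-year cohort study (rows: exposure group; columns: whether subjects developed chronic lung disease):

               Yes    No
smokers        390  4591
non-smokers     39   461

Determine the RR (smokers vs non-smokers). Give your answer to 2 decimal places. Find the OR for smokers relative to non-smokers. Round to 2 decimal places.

risk, smokers = 390/4981 = 0.0783
risk, non-smokers = 39/500 = 0.0780
RR = 0.0783 / 0.0780 = 1.00
odds, smokers = 390/4591 = 0.0849
odds, non-smokers = 39/461 = 0.0846
OR = 0.0849 / 0.0846 = 1.00

RR = 1.00; OR = 1.00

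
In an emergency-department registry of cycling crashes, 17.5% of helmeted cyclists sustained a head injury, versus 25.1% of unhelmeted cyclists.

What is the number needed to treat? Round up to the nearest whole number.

14

absolute risk difference = 0.076000
1 / 0.076000 = 13.158 → round up → 14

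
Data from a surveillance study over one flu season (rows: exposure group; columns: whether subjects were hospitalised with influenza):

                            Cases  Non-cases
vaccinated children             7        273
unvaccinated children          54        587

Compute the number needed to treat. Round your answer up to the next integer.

17

risk, vaccinated children = 7/280 = 0.025000
risk, unvaccinated children = 54/641 = 0.084243
absolute risk difference = 0.059243
1 / 0.059243 = 16.880 → round up → 17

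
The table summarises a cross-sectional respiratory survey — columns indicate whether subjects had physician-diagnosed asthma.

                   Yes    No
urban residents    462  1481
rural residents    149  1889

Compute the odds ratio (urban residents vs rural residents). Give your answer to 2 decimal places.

odds, urban residents = 462/1481 = 0.3120
odds, rural residents = 149/1889 = 0.0789
OR = 0.3120 / 0.0789 = 3.95

3.95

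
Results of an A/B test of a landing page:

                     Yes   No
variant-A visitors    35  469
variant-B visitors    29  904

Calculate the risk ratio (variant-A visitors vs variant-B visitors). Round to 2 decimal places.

2.23

risk, variant-A visitors = 35/504 = 0.06944
risk, variant-B visitors = 29/933 = 0.03108
RR = 0.06944 / 0.03108 = 2.23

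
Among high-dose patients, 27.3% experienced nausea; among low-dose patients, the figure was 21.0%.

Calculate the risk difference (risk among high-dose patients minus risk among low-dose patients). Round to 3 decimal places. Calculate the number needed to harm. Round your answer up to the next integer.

RD = 0.063; NNH = 16

risk difference = 0.2730 − 0.2100 = 0.063
absolute risk difference = 0.063000
1 / 0.063000 = 15.873 → round up → 16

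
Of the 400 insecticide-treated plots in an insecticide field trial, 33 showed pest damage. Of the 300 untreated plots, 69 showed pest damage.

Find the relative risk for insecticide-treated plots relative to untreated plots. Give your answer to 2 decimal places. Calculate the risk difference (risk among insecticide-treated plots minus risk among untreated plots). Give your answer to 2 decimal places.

risk, insecticide-treated plots = 33/400 = 0.0825
risk, untreated plots = 69/300 = 0.2300
RR = 0.0825 / 0.2300 = 0.36
risk difference = 0.0825 − 0.2300 = -0.15

RR = 0.36; RD = -0.15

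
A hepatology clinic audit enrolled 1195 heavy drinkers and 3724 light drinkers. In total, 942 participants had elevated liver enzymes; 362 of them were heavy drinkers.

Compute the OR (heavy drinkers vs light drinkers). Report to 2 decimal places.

OR: 2.36

heavy drinkers without the outcome: 1195 − 362 = 833
light drinkers with the outcome: 942 − 362 = 580
light drinkers without the outcome: 3724 − 580 = 3144
odds, heavy drinkers = 362/833 = 0.4346
odds, light drinkers = 580/3144 = 0.1845
OR = 0.4346 / 0.1845 = 2.36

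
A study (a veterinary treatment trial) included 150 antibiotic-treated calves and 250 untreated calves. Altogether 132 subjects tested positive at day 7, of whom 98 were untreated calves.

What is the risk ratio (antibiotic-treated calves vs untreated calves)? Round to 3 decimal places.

antibiotic-treated calves with the outcome: 132 − 98 = 34
antibiotic-treated calves without the outcome: 150 − 34 = 116
untreated calves without the outcome: 250 − 98 = 152
risk, antibiotic-treated calves = 34/150 = 0.2267
risk, untreated calves = 98/250 = 0.3920
RR = 0.2267 / 0.3920 = 0.578

0.578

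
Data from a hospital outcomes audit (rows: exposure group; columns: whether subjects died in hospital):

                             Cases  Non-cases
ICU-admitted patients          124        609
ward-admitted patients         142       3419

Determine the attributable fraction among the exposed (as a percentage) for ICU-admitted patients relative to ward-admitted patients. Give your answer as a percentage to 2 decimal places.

AR% = 76.43%

risk, ICU-admitted patients = 124/733 = 0.16917
risk, ward-admitted patients = 142/3561 = 0.03988
AR% = (0.16917 − 0.03988) / 0.16917 = 0.7643 → 76.43%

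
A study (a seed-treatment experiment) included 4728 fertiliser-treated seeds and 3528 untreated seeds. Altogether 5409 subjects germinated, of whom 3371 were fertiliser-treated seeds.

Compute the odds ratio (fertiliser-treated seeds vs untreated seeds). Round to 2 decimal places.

fertiliser-treated seeds without the outcome: 4728 − 3371 = 1357
untreated seeds with the outcome: 5409 − 3371 = 2038
untreated seeds without the outcome: 3528 − 2038 = 1490
OR = (3371 × 1490) / (1357 × 2038) = 5022790/2765566 ≈ 1.82

OR = 1.82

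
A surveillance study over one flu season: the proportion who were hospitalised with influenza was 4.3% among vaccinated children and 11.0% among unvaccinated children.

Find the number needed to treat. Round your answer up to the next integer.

NNT = 15

absolute risk difference = 0.067000
1 / 0.067000 = 14.925 → round up → 15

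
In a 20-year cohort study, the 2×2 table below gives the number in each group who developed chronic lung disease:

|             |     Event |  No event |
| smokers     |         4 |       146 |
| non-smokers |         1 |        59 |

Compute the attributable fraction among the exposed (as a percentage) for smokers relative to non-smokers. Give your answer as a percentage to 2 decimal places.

risk, smokers = 4/150 = 0.02667
risk, non-smokers = 1/60 = 0.01667
AR% = (0.02667 − 0.01667) / 0.02667 = 0.3750 → 37.50%

37.50%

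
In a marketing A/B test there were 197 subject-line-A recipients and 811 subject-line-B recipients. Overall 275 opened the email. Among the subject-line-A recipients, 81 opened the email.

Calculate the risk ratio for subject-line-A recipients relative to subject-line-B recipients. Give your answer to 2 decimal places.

subject-line-A recipients without the outcome: 197 − 81 = 116
subject-line-B recipients with the outcome: 275 − 81 = 194
subject-line-B recipients without the outcome: 811 − 194 = 617
risk, subject-line-A recipients = 81/197 = 0.4112
risk, subject-line-B recipients = 194/811 = 0.2392
RR = 0.4112 / 0.2392 = 1.72

1.72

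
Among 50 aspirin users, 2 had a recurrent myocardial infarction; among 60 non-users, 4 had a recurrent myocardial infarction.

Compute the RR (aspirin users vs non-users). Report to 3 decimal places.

risk, aspirin users = 2/50 = 0.04000
risk, non-users = 4/60 = 0.06667
RR = 0.04000 / 0.06667 = 0.600

RR ≈ 0.600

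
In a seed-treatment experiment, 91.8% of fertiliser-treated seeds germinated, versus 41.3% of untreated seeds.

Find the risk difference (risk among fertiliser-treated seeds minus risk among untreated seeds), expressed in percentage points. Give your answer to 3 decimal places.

risk difference = 0.9180 − 0.4130 = 0.5050 → 50.500 percentage points

50.500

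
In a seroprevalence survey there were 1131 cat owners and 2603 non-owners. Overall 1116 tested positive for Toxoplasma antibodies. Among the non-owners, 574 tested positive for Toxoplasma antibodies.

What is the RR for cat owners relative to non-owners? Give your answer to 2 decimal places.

cat owners with the outcome: 1116 − 574 = 542
cat owners without the outcome: 1131 − 542 = 589
non-owners without the outcome: 2603 − 574 = 2029
risk, cat owners = 542/1131 = 0.4792
risk, non-owners = 574/2603 = 0.2205
RR = 0.4792 / 0.2205 = 2.17

2.17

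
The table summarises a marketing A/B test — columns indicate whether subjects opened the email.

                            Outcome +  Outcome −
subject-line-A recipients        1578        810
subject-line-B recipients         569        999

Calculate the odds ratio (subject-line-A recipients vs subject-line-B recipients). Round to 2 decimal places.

OR: 3.42

odds, subject-line-A recipients = 1578/810 = 1.9481
odds, subject-line-B recipients = 569/999 = 0.5696
OR = 1.9481 / 0.5696 = 3.42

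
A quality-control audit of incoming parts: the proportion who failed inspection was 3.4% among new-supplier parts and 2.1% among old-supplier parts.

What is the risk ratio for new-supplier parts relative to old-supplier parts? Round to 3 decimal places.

RR = 0.03400 / 0.02100 = 1.619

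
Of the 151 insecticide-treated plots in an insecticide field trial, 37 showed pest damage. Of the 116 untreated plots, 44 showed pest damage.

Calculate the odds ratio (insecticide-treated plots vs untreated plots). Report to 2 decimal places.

0.53

odds, insecticide-treated plots = 37/114 = 0.3246
odds, untreated plots = 44/72 = 0.6111
OR = 0.3246 / 0.6111 = 0.53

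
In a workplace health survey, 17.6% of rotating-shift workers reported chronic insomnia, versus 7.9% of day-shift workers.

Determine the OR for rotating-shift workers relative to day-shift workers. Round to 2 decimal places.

odds, rotating-shift workers = 0.1760/0.8240 = 0.2136
odds, day-shift workers = 0.0790/0.9210 = 0.0858
OR = 0.2136 / 0.0858 = 2.49

OR: 2.49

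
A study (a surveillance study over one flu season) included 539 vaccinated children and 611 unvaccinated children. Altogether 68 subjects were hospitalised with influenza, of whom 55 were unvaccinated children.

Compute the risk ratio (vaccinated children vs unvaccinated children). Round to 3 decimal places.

vaccinated children with the outcome: 68 − 55 = 13
vaccinated children without the outcome: 539 − 13 = 526
unvaccinated children without the outcome: 611 − 55 = 556
risk, vaccinated children = 13/539 = 0.02412
risk, unvaccinated children = 55/611 = 0.09002
RR = 0.02412 / 0.09002 = 0.268

RR ≈ 0.268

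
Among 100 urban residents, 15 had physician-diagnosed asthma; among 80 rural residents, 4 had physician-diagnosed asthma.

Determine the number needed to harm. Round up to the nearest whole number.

10

risk, urban residents = 15/100 = 0.150000
risk, rural residents = 4/80 = 0.050000
absolute risk difference = 0.100000
1 / 0.100000 = 10.000 → round up → 10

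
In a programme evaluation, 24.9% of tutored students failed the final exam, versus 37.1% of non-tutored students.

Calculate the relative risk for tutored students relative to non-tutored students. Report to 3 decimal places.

RR = 0.2490 / 0.3710 = 0.671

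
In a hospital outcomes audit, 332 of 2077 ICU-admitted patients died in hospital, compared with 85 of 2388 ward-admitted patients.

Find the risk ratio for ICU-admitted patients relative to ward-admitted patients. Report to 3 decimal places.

4.491

risk, ICU-admitted patients = 332/2077 = 0.15985
risk, ward-admitted patients = 85/2388 = 0.03559
RR = 0.15985 / 0.03559 = 4.491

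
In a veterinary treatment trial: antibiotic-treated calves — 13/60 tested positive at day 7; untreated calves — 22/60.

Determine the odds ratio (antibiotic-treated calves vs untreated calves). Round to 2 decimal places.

odds, antibiotic-treated calves = 13/47 = 0.2766
odds, untreated calves = 22/38 = 0.5789
OR = 0.2766 / 0.5789 = 0.48

0.48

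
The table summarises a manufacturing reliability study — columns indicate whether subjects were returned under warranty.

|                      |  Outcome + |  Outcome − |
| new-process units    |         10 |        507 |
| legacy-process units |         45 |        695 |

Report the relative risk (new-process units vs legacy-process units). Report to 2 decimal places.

RR: 0.32

risk, new-process units = 10/517 = 0.01934
risk, legacy-process units = 45/740 = 0.06081
RR = 0.01934 / 0.06081 = 0.32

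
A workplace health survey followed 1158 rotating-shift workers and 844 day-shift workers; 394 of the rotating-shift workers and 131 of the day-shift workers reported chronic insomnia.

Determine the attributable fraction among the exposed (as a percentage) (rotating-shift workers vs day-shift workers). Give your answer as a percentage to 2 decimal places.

54.38%

risk, rotating-shift workers = 394/1158 = 0.3402
risk, day-shift workers = 131/844 = 0.1552
AR% = (0.3402 − 0.1552) / 0.3402 = 0.5438 → 54.38%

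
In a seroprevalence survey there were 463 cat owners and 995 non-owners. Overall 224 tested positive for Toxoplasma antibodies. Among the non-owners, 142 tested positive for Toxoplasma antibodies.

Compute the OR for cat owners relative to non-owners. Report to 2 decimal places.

1.29

cat owners with the outcome: 224 − 142 = 82
cat owners without the outcome: 463 − 82 = 381
non-owners without the outcome: 995 − 142 = 853
OR = (82 × 853) / (381 × 142) = 69946/54102 ≈ 1.29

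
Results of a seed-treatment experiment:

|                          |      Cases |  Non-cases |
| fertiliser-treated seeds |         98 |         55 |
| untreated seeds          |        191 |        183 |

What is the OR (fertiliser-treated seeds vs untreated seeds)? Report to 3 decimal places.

OR = (98 × 183) / (55 × 191) = 17934/10505 ≈ 1.707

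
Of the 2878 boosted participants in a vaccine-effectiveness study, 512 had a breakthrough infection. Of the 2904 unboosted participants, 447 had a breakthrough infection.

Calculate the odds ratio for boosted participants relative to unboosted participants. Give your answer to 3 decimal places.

OR = (512 × 2457) / (2366 × 447) = 1257984/1057602 ≈ 1.189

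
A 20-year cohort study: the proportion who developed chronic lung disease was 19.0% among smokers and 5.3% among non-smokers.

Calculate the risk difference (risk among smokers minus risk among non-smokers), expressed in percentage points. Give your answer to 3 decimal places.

risk difference = 0.1900 − 0.0530 = 0.1370 → 13.700 percentage points

RD = 13.700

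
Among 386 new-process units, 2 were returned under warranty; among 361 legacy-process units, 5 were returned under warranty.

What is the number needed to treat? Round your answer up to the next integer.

risk, new-process units = 2/386 = 0.005181
risk, legacy-process units = 5/361 = 0.013850
absolute risk difference = 0.008669
1 / 0.008669 = 115.354 → round up → 116

NNT ≈ 116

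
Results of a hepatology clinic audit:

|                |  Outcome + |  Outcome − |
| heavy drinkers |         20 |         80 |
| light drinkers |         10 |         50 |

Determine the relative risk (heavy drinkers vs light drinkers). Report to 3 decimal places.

1.200

risk, heavy drinkers = 20/100 = 0.2000
risk, light drinkers = 10/60 = 0.1667
RR = 0.2000 / 0.1667 = 1.200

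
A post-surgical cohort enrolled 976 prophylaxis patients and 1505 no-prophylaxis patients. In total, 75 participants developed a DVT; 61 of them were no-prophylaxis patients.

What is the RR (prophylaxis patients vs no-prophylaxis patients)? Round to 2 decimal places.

prophylaxis patients with the outcome: 75 − 61 = 14
prophylaxis patients without the outcome: 976 − 14 = 962
no-prophylaxis patients without the outcome: 1505 − 61 = 1444
risk, prophylaxis patients = 14/976 = 0.01434
risk, no-prophylaxis patients = 61/1505 = 0.04053
RR = 0.01434 / 0.04053 = 0.35

0.35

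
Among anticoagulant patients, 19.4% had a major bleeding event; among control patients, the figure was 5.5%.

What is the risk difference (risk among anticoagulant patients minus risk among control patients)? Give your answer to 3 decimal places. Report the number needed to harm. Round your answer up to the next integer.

RD = 0.139; NNH = 8

risk difference = 0.1940 − 0.0550 = 0.139
absolute risk difference = 0.139000
1 / 0.139000 = 7.194 → round up → 8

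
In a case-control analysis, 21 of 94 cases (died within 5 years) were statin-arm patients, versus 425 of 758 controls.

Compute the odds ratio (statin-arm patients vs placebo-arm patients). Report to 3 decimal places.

OR = (21 × 333) / (425 × 73) = 6993/31025 ≈ 0.225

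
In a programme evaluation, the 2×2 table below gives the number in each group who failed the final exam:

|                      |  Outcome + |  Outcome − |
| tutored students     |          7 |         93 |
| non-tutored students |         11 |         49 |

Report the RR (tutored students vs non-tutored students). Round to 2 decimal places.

0.38

risk, tutored students = 7/100 = 0.0700
risk, non-tutored students = 11/60 = 0.1833
RR = 0.0700 / 0.1833 = 0.38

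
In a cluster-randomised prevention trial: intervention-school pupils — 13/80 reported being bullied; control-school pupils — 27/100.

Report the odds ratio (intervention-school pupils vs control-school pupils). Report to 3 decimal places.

OR = (13 × 73) / (67 × 27) = 949/1809 ≈ 0.525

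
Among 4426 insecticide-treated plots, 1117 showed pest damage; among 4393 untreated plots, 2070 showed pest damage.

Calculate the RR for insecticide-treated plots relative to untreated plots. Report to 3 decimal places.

RR = 0.536

risk, insecticide-treated plots = 1117/4426 = 0.2524
risk, untreated plots = 2070/4393 = 0.4712
RR = 0.2524 / 0.4712 = 0.536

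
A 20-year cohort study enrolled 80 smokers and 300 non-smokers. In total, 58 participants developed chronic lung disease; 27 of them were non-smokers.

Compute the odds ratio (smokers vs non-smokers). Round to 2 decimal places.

6.40

smokers with the outcome: 58 − 27 = 31
smokers without the outcome: 80 − 31 = 49
non-smokers without the outcome: 300 − 27 = 273
OR = (31 × 273) / (49 × 27) = 8463/1323 ≈ 6.40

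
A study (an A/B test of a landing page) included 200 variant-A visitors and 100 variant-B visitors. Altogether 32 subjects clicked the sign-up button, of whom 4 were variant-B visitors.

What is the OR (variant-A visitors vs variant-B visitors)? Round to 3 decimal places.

OR: 3.907

variant-A visitors with the outcome: 32 − 4 = 28
variant-A visitors without the outcome: 200 − 28 = 172
variant-B visitors without the outcome: 100 − 4 = 96
odds, variant-A visitors = 28/172 = 0.16279
odds, variant-B visitors = 4/96 = 0.04167
OR = 0.16279 / 0.04167 = 3.907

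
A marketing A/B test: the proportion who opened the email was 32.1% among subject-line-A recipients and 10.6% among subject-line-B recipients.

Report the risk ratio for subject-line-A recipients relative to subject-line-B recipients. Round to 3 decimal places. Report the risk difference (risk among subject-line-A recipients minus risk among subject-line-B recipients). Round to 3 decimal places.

RR = 3.028; RD = 0.215

RR = 0.3210 / 0.1060 = 3.028
risk difference = 0.3210 − 0.1060 = 0.215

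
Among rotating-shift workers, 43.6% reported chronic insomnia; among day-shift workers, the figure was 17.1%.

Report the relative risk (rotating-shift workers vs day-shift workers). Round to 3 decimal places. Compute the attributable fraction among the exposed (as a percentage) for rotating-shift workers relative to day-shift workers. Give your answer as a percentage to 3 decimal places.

RR = 2.550; AR% = 60.780%

RR = 0.4360 / 0.1710 = 2.550
AR% = (0.4360 − 0.1710) / 0.4360 = 0.6078 → 60.780%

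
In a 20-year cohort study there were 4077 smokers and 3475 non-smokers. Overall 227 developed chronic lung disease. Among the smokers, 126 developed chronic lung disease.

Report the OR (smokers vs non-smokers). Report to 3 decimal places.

OR ≈ 1.065

smokers without the outcome: 4077 − 126 = 3951
non-smokers with the outcome: 227 − 126 = 101
non-smokers without the outcome: 3475 − 101 = 3374
OR = (126 × 3374) / (3951 × 101) = 425124/399051 ≈ 1.065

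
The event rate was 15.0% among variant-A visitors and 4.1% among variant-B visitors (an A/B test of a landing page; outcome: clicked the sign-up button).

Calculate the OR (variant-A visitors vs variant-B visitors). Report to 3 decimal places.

OR: 4.128

odds, variant-A visitors = 0.15000/0.85000 = 0.17647
odds, variant-B visitors = 0.04100/0.95900 = 0.04275
OR = 0.17647 / 0.04275 = 4.128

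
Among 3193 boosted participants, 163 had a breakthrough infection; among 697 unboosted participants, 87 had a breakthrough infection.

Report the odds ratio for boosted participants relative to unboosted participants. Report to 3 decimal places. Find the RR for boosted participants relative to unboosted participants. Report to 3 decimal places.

OR = (163 × 610) / (3030 × 87) = 99430/263610 ≈ 0.377
risk, boosted participants = 163/3193 = 0.0510
risk, unboosted participants = 87/697 = 0.1248
RR = 0.0510 / 0.1248 = 0.409

OR = 0.377; RR = 0.409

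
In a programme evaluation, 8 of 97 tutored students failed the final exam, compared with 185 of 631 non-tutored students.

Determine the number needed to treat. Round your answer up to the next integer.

risk, tutored students = 8/97 = 0.082474
risk, non-tutored students = 185/631 = 0.293185
absolute risk difference = 0.210711
1 / 0.210711 = 4.746 → round up → 5

5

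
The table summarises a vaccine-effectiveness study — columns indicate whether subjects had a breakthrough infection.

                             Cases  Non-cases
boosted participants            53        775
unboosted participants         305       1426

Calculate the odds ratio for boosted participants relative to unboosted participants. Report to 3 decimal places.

OR = (53 × 1426) / (775 × 305) = 75578/236375 ≈ 0.320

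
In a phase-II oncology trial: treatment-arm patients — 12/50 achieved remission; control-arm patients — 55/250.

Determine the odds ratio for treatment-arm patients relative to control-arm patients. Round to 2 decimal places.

OR ≈ 1.12

odds, treatment-arm patients = 12/38 = 0.3158
odds, control-arm patients = 55/195 = 0.2821
OR = 0.3158 / 0.2821 = 1.12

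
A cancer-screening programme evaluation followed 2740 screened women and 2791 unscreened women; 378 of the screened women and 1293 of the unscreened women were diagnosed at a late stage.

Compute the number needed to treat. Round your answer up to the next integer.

risk, screened women = 378/2740 = 0.137956
risk, unscreened women = 1293/2791 = 0.463275
absolute risk difference = 0.325319
1 / 0.325319 = 3.074 → round up → 4

4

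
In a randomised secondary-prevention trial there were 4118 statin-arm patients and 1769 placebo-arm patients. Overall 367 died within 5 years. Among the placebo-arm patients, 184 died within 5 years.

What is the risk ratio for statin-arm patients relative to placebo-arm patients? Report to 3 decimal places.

statin-arm patients with the outcome: 367 − 184 = 183
statin-arm patients without the outcome: 4118 − 183 = 3935
placebo-arm patients without the outcome: 1769 − 184 = 1585
risk, statin-arm patients = 183/4118 = 0.04444
risk, placebo-arm patients = 184/1769 = 0.10401
RR = 0.04444 / 0.10401 = 0.427

0.427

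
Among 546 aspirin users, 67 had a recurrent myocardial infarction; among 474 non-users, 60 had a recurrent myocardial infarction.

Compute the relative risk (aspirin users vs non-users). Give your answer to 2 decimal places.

RR ≈ 0.97

risk, aspirin users = 67/546 = 0.1227
risk, non-users = 60/474 = 0.1266
RR = 0.1227 / 0.1266 = 0.97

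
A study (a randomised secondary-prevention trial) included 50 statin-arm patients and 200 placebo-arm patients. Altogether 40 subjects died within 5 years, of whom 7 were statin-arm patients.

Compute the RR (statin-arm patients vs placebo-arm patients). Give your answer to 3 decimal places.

statin-arm patients without the outcome: 50 − 7 = 43
placebo-arm patients with the outcome: 40 − 7 = 33
placebo-arm patients without the outcome: 200 − 33 = 167
risk, statin-arm patients = 7/50 = 0.1400
risk, placebo-arm patients = 33/200 = 0.1650
RR = 0.1400 / 0.1650 = 0.848

RR = 0.848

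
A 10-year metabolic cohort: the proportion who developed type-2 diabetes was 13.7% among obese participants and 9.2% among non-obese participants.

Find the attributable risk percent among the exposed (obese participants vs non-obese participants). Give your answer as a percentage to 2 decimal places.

AR% = (0.1370 − 0.0920) / 0.1370 = 0.3285 → 32.85%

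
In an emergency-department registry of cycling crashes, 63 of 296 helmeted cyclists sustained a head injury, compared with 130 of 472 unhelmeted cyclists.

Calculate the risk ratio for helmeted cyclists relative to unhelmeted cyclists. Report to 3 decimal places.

risk, helmeted cyclists = 63/296 = 0.2128
risk, unhelmeted cyclists = 130/472 = 0.2754
RR = 0.2128 / 0.2754 = 0.773

RR = 0.773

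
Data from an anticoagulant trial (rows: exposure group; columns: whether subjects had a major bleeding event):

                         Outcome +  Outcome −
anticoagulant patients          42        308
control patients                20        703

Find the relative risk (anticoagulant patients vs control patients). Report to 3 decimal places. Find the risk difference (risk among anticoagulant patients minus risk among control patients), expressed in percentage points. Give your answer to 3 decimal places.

risk, anticoagulant patients = 42/350 = 0.12000
risk, control patients = 20/723 = 0.02766
RR = 0.12000 / 0.02766 = 4.338
risk difference = 0.12000 − 0.02766 = 0.09234 → 9.234 percentage points

RR = 4.338; RD = 9.234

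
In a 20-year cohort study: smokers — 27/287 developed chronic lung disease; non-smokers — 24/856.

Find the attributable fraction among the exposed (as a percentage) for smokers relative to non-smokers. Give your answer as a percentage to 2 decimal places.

risk, smokers = 27/287 = 0.09408
risk, non-smokers = 24/856 = 0.02804
AR% = (0.09408 − 0.02804) / 0.09408 = 0.7020 → 70.20%

70.20%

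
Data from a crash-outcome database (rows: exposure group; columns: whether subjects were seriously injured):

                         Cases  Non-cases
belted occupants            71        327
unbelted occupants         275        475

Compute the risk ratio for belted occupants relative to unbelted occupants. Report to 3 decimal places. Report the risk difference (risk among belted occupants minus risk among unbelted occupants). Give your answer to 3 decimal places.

RR = 0.487; RD = -0.188

risk, belted occupants = 71/398 = 0.1784
risk, unbelted occupants = 275/750 = 0.3667
RR = 0.1784 / 0.3667 = 0.487
risk difference = 0.1784 − 0.3667 = -0.188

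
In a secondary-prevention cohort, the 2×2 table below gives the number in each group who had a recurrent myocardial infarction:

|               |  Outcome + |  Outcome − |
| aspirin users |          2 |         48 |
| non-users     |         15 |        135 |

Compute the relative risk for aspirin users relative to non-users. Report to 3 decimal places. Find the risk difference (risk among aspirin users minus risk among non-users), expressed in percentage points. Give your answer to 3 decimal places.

RR = 0.400; RD = -6.000

risk, aspirin users = 2/50 = 0.04000
risk, non-users = 15/150 = 0.10000
RR = 0.04000 / 0.10000 = 0.400
risk difference = 0.04000 − 0.10000 = -0.06000 → -6.000 percentage points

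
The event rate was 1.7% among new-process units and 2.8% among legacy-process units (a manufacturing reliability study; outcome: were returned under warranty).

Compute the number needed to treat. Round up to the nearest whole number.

91

absolute risk difference = 0.011000
1 / 0.011000 = 90.909 → round up → 91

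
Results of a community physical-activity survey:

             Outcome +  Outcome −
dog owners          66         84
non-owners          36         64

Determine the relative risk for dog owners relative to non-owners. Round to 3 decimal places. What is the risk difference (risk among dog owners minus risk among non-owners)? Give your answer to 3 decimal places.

risk, dog owners = 66/150 = 0.4400
risk, non-owners = 36/100 = 0.3600
RR = 0.4400 / 0.3600 = 1.222
risk difference = 0.4400 − 0.3600 = 0.080

RR = 1.222; RD = 0.080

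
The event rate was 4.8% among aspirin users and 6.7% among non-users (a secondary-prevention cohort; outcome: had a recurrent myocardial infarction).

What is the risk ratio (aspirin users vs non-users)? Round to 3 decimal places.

RR = 0.04800 / 0.06700 = 0.716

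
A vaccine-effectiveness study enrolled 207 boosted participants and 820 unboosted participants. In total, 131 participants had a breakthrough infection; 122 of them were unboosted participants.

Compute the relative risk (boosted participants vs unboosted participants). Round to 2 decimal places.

boosted participants with the outcome: 131 − 122 = 9
boosted participants without the outcome: 207 − 9 = 198
unboosted participants without the outcome: 820 − 122 = 698
risk, boosted participants = 9/207 = 0.04348
risk, unboosted participants = 122/820 = 0.14878
RR = 0.04348 / 0.14878 = 0.29

RR = 0.29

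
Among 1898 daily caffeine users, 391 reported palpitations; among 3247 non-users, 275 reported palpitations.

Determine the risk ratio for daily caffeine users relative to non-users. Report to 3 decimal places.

risk, daily caffeine users = 391/1898 = 0.2060
risk, non-users = 275/3247 = 0.0847
RR = 0.2060 / 0.0847 = 2.432

RR ≈ 2.432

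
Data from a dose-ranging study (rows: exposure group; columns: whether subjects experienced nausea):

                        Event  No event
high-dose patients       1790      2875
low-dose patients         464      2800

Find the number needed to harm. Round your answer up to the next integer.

risk, high-dose patients = 1790/4665 = 0.383708
risk, low-dose patients = 464/3264 = 0.142157
absolute risk difference = 0.241552
1 / 0.241552 = 4.140 → round up → 5

5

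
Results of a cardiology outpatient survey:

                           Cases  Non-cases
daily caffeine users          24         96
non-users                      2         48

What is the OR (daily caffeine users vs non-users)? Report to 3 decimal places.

OR = 6.000

odds, daily caffeine users = 24/96 = 0.25000
odds, non-users = 2/48 = 0.04167
OR = 0.25000 / 0.04167 = 6.000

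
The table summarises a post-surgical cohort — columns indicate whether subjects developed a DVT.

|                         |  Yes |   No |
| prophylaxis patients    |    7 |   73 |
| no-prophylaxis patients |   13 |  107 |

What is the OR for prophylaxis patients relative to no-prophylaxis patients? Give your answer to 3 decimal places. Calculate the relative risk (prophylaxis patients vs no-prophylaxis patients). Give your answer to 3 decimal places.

OR = 0.789; RR = 0.808

OR = (7 × 107) / (73 × 13) = 749/949 ≈ 0.789
risk, prophylaxis patients = 7/80 = 0.0875
risk, no-prophylaxis patients = 13/120 = 0.1083
RR = 0.0875 / 0.1083 = 0.808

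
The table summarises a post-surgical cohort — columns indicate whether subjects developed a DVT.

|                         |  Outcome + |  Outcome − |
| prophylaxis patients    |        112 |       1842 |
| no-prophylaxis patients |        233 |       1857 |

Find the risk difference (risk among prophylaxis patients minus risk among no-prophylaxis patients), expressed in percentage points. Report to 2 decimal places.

risk, prophylaxis patients = 112/1954 = 0.0573
risk, no-prophylaxis patients = 233/2090 = 0.1115
risk difference = 0.0573 − 0.1115 = -0.0542 → -5.42 percentage points

RD: -5.42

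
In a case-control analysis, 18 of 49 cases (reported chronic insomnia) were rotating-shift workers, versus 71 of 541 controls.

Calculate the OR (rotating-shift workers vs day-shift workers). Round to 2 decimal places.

OR = 3.84

odds, rotating-shift workers = 18/71 = 0.2535
odds, day-shift workers = 31/470 = 0.0660
OR = 0.2535 / 0.0660 = 3.84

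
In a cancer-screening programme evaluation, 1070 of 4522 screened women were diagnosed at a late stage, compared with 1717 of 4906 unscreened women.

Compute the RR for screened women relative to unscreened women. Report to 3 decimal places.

0.676

risk, screened women = 1070/4522 = 0.2366
risk, unscreened women = 1717/4906 = 0.3500
RR = 0.2366 / 0.3500 = 0.676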